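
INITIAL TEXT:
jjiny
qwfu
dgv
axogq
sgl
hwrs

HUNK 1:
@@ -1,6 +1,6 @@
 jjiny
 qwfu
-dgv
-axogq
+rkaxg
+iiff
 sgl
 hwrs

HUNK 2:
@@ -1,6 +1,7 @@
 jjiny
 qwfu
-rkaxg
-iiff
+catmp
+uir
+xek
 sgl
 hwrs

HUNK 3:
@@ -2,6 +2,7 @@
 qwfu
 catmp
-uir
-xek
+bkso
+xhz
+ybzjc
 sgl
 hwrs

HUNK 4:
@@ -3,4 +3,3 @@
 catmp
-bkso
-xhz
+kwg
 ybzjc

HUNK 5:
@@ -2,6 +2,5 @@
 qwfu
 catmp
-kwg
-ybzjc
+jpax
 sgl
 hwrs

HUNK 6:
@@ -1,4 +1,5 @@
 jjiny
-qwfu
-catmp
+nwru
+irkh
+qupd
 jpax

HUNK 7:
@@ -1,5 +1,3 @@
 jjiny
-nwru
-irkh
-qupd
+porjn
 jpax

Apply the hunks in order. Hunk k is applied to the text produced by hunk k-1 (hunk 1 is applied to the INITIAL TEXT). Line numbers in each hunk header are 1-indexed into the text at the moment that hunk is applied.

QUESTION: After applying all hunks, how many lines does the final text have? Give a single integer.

Answer: 5

Derivation:
Hunk 1: at line 1 remove [dgv,axogq] add [rkaxg,iiff] -> 6 lines: jjiny qwfu rkaxg iiff sgl hwrs
Hunk 2: at line 1 remove [rkaxg,iiff] add [catmp,uir,xek] -> 7 lines: jjiny qwfu catmp uir xek sgl hwrs
Hunk 3: at line 2 remove [uir,xek] add [bkso,xhz,ybzjc] -> 8 lines: jjiny qwfu catmp bkso xhz ybzjc sgl hwrs
Hunk 4: at line 3 remove [bkso,xhz] add [kwg] -> 7 lines: jjiny qwfu catmp kwg ybzjc sgl hwrs
Hunk 5: at line 2 remove [kwg,ybzjc] add [jpax] -> 6 lines: jjiny qwfu catmp jpax sgl hwrs
Hunk 6: at line 1 remove [qwfu,catmp] add [nwru,irkh,qupd] -> 7 lines: jjiny nwru irkh qupd jpax sgl hwrs
Hunk 7: at line 1 remove [nwru,irkh,qupd] add [porjn] -> 5 lines: jjiny porjn jpax sgl hwrs
Final line count: 5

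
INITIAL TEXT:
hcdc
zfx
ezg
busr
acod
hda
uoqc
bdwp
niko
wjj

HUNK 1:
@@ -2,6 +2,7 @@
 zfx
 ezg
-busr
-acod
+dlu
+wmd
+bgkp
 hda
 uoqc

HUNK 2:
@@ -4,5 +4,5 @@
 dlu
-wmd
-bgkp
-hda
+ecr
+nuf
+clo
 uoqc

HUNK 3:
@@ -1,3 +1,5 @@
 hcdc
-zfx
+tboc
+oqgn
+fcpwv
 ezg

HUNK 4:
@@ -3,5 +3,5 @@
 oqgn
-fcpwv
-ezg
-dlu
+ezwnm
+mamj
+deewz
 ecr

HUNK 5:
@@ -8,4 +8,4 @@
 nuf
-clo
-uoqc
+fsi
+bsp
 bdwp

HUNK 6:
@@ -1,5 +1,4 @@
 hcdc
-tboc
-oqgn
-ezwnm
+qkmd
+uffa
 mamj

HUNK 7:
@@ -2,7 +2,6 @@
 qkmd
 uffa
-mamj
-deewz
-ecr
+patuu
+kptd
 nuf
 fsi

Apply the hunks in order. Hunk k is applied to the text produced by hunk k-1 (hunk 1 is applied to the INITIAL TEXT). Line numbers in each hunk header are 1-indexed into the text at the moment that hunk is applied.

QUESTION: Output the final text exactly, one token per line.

Answer: hcdc
qkmd
uffa
patuu
kptd
nuf
fsi
bsp
bdwp
niko
wjj

Derivation:
Hunk 1: at line 2 remove [busr,acod] add [dlu,wmd,bgkp] -> 11 lines: hcdc zfx ezg dlu wmd bgkp hda uoqc bdwp niko wjj
Hunk 2: at line 4 remove [wmd,bgkp,hda] add [ecr,nuf,clo] -> 11 lines: hcdc zfx ezg dlu ecr nuf clo uoqc bdwp niko wjj
Hunk 3: at line 1 remove [zfx] add [tboc,oqgn,fcpwv] -> 13 lines: hcdc tboc oqgn fcpwv ezg dlu ecr nuf clo uoqc bdwp niko wjj
Hunk 4: at line 3 remove [fcpwv,ezg,dlu] add [ezwnm,mamj,deewz] -> 13 lines: hcdc tboc oqgn ezwnm mamj deewz ecr nuf clo uoqc bdwp niko wjj
Hunk 5: at line 8 remove [clo,uoqc] add [fsi,bsp] -> 13 lines: hcdc tboc oqgn ezwnm mamj deewz ecr nuf fsi bsp bdwp niko wjj
Hunk 6: at line 1 remove [tboc,oqgn,ezwnm] add [qkmd,uffa] -> 12 lines: hcdc qkmd uffa mamj deewz ecr nuf fsi bsp bdwp niko wjj
Hunk 7: at line 2 remove [mamj,deewz,ecr] add [patuu,kptd] -> 11 lines: hcdc qkmd uffa patuu kptd nuf fsi bsp bdwp niko wjj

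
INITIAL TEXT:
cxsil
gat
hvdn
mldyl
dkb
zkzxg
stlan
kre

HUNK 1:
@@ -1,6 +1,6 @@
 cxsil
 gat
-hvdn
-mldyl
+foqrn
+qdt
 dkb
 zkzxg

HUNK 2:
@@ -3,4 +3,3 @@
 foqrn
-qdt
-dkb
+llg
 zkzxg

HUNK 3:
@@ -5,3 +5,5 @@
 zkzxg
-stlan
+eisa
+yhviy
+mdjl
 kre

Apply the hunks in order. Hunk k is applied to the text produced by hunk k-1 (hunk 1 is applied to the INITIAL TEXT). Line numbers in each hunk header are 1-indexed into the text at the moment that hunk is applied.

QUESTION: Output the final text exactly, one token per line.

Hunk 1: at line 1 remove [hvdn,mldyl] add [foqrn,qdt] -> 8 lines: cxsil gat foqrn qdt dkb zkzxg stlan kre
Hunk 2: at line 3 remove [qdt,dkb] add [llg] -> 7 lines: cxsil gat foqrn llg zkzxg stlan kre
Hunk 3: at line 5 remove [stlan] add [eisa,yhviy,mdjl] -> 9 lines: cxsil gat foqrn llg zkzxg eisa yhviy mdjl kre

Answer: cxsil
gat
foqrn
llg
zkzxg
eisa
yhviy
mdjl
kre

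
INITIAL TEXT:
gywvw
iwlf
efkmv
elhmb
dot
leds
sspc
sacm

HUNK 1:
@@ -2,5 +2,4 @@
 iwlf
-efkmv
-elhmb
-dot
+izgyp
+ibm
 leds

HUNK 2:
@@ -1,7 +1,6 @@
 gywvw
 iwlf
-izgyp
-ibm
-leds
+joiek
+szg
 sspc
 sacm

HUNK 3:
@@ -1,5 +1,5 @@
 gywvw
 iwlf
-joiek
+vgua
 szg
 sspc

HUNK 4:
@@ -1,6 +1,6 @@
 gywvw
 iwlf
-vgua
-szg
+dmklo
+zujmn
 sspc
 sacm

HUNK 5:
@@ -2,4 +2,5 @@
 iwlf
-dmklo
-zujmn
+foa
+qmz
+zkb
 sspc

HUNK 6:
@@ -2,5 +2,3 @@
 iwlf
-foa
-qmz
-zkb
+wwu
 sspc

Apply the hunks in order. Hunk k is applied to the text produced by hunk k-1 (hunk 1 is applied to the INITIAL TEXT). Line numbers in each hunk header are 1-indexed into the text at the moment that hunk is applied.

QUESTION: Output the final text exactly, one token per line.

Answer: gywvw
iwlf
wwu
sspc
sacm

Derivation:
Hunk 1: at line 2 remove [efkmv,elhmb,dot] add [izgyp,ibm] -> 7 lines: gywvw iwlf izgyp ibm leds sspc sacm
Hunk 2: at line 1 remove [izgyp,ibm,leds] add [joiek,szg] -> 6 lines: gywvw iwlf joiek szg sspc sacm
Hunk 3: at line 1 remove [joiek] add [vgua] -> 6 lines: gywvw iwlf vgua szg sspc sacm
Hunk 4: at line 1 remove [vgua,szg] add [dmklo,zujmn] -> 6 lines: gywvw iwlf dmklo zujmn sspc sacm
Hunk 5: at line 2 remove [dmklo,zujmn] add [foa,qmz,zkb] -> 7 lines: gywvw iwlf foa qmz zkb sspc sacm
Hunk 6: at line 2 remove [foa,qmz,zkb] add [wwu] -> 5 lines: gywvw iwlf wwu sspc sacm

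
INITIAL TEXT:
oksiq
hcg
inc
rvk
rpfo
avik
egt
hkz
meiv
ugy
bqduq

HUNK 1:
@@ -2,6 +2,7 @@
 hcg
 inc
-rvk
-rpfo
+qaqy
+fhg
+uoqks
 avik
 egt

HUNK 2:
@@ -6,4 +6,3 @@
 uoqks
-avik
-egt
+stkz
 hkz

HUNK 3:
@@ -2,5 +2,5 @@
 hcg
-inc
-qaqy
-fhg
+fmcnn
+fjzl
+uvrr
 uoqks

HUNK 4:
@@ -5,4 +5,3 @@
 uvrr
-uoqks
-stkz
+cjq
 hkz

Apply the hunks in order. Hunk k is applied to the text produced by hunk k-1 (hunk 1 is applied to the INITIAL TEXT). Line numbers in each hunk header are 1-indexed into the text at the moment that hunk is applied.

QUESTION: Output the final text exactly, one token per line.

Hunk 1: at line 2 remove [rvk,rpfo] add [qaqy,fhg,uoqks] -> 12 lines: oksiq hcg inc qaqy fhg uoqks avik egt hkz meiv ugy bqduq
Hunk 2: at line 6 remove [avik,egt] add [stkz] -> 11 lines: oksiq hcg inc qaqy fhg uoqks stkz hkz meiv ugy bqduq
Hunk 3: at line 2 remove [inc,qaqy,fhg] add [fmcnn,fjzl,uvrr] -> 11 lines: oksiq hcg fmcnn fjzl uvrr uoqks stkz hkz meiv ugy bqduq
Hunk 4: at line 5 remove [uoqks,stkz] add [cjq] -> 10 lines: oksiq hcg fmcnn fjzl uvrr cjq hkz meiv ugy bqduq

Answer: oksiq
hcg
fmcnn
fjzl
uvrr
cjq
hkz
meiv
ugy
bqduq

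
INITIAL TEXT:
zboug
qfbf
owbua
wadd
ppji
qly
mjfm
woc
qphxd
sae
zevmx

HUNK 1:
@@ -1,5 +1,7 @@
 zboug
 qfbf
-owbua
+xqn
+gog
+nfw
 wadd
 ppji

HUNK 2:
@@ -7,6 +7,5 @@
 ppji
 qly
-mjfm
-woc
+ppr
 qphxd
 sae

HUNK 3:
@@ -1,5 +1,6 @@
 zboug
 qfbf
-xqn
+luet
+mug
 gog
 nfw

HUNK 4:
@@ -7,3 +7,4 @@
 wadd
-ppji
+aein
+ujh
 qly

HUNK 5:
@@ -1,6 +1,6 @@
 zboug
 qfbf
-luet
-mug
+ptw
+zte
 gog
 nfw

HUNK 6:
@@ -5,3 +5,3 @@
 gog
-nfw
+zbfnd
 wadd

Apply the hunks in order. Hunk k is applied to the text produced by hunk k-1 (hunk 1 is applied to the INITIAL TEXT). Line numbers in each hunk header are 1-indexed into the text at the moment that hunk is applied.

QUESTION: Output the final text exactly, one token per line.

Hunk 1: at line 1 remove [owbua] add [xqn,gog,nfw] -> 13 lines: zboug qfbf xqn gog nfw wadd ppji qly mjfm woc qphxd sae zevmx
Hunk 2: at line 7 remove [mjfm,woc] add [ppr] -> 12 lines: zboug qfbf xqn gog nfw wadd ppji qly ppr qphxd sae zevmx
Hunk 3: at line 1 remove [xqn] add [luet,mug] -> 13 lines: zboug qfbf luet mug gog nfw wadd ppji qly ppr qphxd sae zevmx
Hunk 4: at line 7 remove [ppji] add [aein,ujh] -> 14 lines: zboug qfbf luet mug gog nfw wadd aein ujh qly ppr qphxd sae zevmx
Hunk 5: at line 1 remove [luet,mug] add [ptw,zte] -> 14 lines: zboug qfbf ptw zte gog nfw wadd aein ujh qly ppr qphxd sae zevmx
Hunk 6: at line 5 remove [nfw] add [zbfnd] -> 14 lines: zboug qfbf ptw zte gog zbfnd wadd aein ujh qly ppr qphxd sae zevmx

Answer: zboug
qfbf
ptw
zte
gog
zbfnd
wadd
aein
ujh
qly
ppr
qphxd
sae
zevmx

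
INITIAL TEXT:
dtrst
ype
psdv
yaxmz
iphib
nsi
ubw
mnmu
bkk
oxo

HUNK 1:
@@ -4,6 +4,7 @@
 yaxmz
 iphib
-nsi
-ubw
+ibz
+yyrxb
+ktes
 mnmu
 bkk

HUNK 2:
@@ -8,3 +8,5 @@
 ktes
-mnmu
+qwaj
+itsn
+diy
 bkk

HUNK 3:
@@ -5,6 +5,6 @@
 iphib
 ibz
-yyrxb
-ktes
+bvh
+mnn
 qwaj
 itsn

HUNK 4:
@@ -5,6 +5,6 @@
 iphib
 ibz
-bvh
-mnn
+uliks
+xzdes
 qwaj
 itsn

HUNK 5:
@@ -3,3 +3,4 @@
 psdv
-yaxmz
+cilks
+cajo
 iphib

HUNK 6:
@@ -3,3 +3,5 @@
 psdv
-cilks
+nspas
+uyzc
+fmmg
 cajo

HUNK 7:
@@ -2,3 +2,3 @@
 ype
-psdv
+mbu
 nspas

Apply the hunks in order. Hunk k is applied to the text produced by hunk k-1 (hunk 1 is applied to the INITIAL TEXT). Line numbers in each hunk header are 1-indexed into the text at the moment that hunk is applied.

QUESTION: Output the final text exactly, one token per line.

Hunk 1: at line 4 remove [nsi,ubw] add [ibz,yyrxb,ktes] -> 11 lines: dtrst ype psdv yaxmz iphib ibz yyrxb ktes mnmu bkk oxo
Hunk 2: at line 8 remove [mnmu] add [qwaj,itsn,diy] -> 13 lines: dtrst ype psdv yaxmz iphib ibz yyrxb ktes qwaj itsn diy bkk oxo
Hunk 3: at line 5 remove [yyrxb,ktes] add [bvh,mnn] -> 13 lines: dtrst ype psdv yaxmz iphib ibz bvh mnn qwaj itsn diy bkk oxo
Hunk 4: at line 5 remove [bvh,mnn] add [uliks,xzdes] -> 13 lines: dtrst ype psdv yaxmz iphib ibz uliks xzdes qwaj itsn diy bkk oxo
Hunk 5: at line 3 remove [yaxmz] add [cilks,cajo] -> 14 lines: dtrst ype psdv cilks cajo iphib ibz uliks xzdes qwaj itsn diy bkk oxo
Hunk 6: at line 3 remove [cilks] add [nspas,uyzc,fmmg] -> 16 lines: dtrst ype psdv nspas uyzc fmmg cajo iphib ibz uliks xzdes qwaj itsn diy bkk oxo
Hunk 7: at line 2 remove [psdv] add [mbu] -> 16 lines: dtrst ype mbu nspas uyzc fmmg cajo iphib ibz uliks xzdes qwaj itsn diy bkk oxo

Answer: dtrst
ype
mbu
nspas
uyzc
fmmg
cajo
iphib
ibz
uliks
xzdes
qwaj
itsn
diy
bkk
oxo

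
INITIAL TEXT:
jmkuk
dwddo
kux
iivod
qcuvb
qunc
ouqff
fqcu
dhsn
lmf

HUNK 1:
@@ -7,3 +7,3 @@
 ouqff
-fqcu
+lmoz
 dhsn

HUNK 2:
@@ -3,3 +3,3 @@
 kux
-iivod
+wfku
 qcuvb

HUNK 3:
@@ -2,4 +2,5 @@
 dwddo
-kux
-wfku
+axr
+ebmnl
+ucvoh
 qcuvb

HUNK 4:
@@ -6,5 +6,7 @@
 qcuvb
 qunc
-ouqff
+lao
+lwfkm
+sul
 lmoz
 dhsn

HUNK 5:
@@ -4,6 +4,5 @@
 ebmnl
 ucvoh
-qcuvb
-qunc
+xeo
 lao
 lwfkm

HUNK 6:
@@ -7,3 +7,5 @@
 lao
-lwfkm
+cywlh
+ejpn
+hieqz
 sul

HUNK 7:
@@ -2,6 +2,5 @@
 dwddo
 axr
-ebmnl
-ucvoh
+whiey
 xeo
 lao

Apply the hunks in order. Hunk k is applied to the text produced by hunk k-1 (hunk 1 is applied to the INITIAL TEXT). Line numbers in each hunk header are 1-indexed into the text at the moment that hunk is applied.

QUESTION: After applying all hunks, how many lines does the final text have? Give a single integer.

Hunk 1: at line 7 remove [fqcu] add [lmoz] -> 10 lines: jmkuk dwddo kux iivod qcuvb qunc ouqff lmoz dhsn lmf
Hunk 2: at line 3 remove [iivod] add [wfku] -> 10 lines: jmkuk dwddo kux wfku qcuvb qunc ouqff lmoz dhsn lmf
Hunk 3: at line 2 remove [kux,wfku] add [axr,ebmnl,ucvoh] -> 11 lines: jmkuk dwddo axr ebmnl ucvoh qcuvb qunc ouqff lmoz dhsn lmf
Hunk 4: at line 6 remove [ouqff] add [lao,lwfkm,sul] -> 13 lines: jmkuk dwddo axr ebmnl ucvoh qcuvb qunc lao lwfkm sul lmoz dhsn lmf
Hunk 5: at line 4 remove [qcuvb,qunc] add [xeo] -> 12 lines: jmkuk dwddo axr ebmnl ucvoh xeo lao lwfkm sul lmoz dhsn lmf
Hunk 6: at line 7 remove [lwfkm] add [cywlh,ejpn,hieqz] -> 14 lines: jmkuk dwddo axr ebmnl ucvoh xeo lao cywlh ejpn hieqz sul lmoz dhsn lmf
Hunk 7: at line 2 remove [ebmnl,ucvoh] add [whiey] -> 13 lines: jmkuk dwddo axr whiey xeo lao cywlh ejpn hieqz sul lmoz dhsn lmf
Final line count: 13

Answer: 13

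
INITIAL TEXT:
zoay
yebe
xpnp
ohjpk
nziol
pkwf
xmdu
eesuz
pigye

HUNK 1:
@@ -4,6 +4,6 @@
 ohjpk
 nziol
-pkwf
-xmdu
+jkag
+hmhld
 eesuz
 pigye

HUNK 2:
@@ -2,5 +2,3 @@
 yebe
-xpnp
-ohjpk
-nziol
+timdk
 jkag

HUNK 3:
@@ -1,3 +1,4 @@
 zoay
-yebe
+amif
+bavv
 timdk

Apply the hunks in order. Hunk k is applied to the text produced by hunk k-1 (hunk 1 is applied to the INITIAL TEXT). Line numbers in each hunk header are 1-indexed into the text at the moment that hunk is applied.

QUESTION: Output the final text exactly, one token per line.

Hunk 1: at line 4 remove [pkwf,xmdu] add [jkag,hmhld] -> 9 lines: zoay yebe xpnp ohjpk nziol jkag hmhld eesuz pigye
Hunk 2: at line 2 remove [xpnp,ohjpk,nziol] add [timdk] -> 7 lines: zoay yebe timdk jkag hmhld eesuz pigye
Hunk 3: at line 1 remove [yebe] add [amif,bavv] -> 8 lines: zoay amif bavv timdk jkag hmhld eesuz pigye

Answer: zoay
amif
bavv
timdk
jkag
hmhld
eesuz
pigye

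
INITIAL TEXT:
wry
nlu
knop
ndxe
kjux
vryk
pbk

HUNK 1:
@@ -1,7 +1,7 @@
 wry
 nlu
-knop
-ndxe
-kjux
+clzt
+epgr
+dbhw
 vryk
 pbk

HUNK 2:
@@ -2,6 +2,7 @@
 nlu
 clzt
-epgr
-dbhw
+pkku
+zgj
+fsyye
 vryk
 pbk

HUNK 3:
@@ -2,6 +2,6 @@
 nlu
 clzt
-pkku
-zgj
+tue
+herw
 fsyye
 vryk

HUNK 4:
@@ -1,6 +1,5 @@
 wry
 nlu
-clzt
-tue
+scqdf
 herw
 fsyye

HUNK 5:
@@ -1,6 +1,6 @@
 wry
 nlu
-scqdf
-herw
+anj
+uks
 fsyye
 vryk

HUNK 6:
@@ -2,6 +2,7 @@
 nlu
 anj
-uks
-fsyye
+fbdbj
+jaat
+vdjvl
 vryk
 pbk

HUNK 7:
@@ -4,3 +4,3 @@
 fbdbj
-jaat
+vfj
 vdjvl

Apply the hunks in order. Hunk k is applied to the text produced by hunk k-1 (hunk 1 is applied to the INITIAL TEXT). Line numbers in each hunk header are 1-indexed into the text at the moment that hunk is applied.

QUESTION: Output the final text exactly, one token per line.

Hunk 1: at line 1 remove [knop,ndxe,kjux] add [clzt,epgr,dbhw] -> 7 lines: wry nlu clzt epgr dbhw vryk pbk
Hunk 2: at line 2 remove [epgr,dbhw] add [pkku,zgj,fsyye] -> 8 lines: wry nlu clzt pkku zgj fsyye vryk pbk
Hunk 3: at line 2 remove [pkku,zgj] add [tue,herw] -> 8 lines: wry nlu clzt tue herw fsyye vryk pbk
Hunk 4: at line 1 remove [clzt,tue] add [scqdf] -> 7 lines: wry nlu scqdf herw fsyye vryk pbk
Hunk 5: at line 1 remove [scqdf,herw] add [anj,uks] -> 7 lines: wry nlu anj uks fsyye vryk pbk
Hunk 6: at line 2 remove [uks,fsyye] add [fbdbj,jaat,vdjvl] -> 8 lines: wry nlu anj fbdbj jaat vdjvl vryk pbk
Hunk 7: at line 4 remove [jaat] add [vfj] -> 8 lines: wry nlu anj fbdbj vfj vdjvl vryk pbk

Answer: wry
nlu
anj
fbdbj
vfj
vdjvl
vryk
pbk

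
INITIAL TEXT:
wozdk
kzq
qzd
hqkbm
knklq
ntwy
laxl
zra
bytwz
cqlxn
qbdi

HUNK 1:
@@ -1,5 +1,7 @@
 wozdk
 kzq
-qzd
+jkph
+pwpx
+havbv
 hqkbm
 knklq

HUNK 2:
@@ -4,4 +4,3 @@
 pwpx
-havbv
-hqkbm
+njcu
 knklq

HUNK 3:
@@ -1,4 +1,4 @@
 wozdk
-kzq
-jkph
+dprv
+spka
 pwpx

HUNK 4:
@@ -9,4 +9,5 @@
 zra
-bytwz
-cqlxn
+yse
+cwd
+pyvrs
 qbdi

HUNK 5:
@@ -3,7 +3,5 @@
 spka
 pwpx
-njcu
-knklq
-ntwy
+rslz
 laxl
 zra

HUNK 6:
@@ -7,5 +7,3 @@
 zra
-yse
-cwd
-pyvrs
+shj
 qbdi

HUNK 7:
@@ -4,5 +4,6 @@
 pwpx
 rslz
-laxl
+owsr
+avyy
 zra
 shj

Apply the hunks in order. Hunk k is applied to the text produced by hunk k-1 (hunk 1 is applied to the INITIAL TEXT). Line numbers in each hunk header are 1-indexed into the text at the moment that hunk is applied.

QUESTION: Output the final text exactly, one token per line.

Answer: wozdk
dprv
spka
pwpx
rslz
owsr
avyy
zra
shj
qbdi

Derivation:
Hunk 1: at line 1 remove [qzd] add [jkph,pwpx,havbv] -> 13 lines: wozdk kzq jkph pwpx havbv hqkbm knklq ntwy laxl zra bytwz cqlxn qbdi
Hunk 2: at line 4 remove [havbv,hqkbm] add [njcu] -> 12 lines: wozdk kzq jkph pwpx njcu knklq ntwy laxl zra bytwz cqlxn qbdi
Hunk 3: at line 1 remove [kzq,jkph] add [dprv,spka] -> 12 lines: wozdk dprv spka pwpx njcu knklq ntwy laxl zra bytwz cqlxn qbdi
Hunk 4: at line 9 remove [bytwz,cqlxn] add [yse,cwd,pyvrs] -> 13 lines: wozdk dprv spka pwpx njcu knklq ntwy laxl zra yse cwd pyvrs qbdi
Hunk 5: at line 3 remove [njcu,knklq,ntwy] add [rslz] -> 11 lines: wozdk dprv spka pwpx rslz laxl zra yse cwd pyvrs qbdi
Hunk 6: at line 7 remove [yse,cwd,pyvrs] add [shj] -> 9 lines: wozdk dprv spka pwpx rslz laxl zra shj qbdi
Hunk 7: at line 4 remove [laxl] add [owsr,avyy] -> 10 lines: wozdk dprv spka pwpx rslz owsr avyy zra shj qbdi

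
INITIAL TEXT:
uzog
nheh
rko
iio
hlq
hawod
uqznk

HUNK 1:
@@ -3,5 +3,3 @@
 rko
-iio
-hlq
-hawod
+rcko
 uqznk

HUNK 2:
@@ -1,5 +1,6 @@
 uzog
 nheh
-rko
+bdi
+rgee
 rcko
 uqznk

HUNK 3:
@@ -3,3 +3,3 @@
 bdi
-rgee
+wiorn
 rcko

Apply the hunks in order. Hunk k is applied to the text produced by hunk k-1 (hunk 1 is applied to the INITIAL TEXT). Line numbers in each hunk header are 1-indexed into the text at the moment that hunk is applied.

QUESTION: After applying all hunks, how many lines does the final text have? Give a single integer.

Hunk 1: at line 3 remove [iio,hlq,hawod] add [rcko] -> 5 lines: uzog nheh rko rcko uqznk
Hunk 2: at line 1 remove [rko] add [bdi,rgee] -> 6 lines: uzog nheh bdi rgee rcko uqznk
Hunk 3: at line 3 remove [rgee] add [wiorn] -> 6 lines: uzog nheh bdi wiorn rcko uqznk
Final line count: 6

Answer: 6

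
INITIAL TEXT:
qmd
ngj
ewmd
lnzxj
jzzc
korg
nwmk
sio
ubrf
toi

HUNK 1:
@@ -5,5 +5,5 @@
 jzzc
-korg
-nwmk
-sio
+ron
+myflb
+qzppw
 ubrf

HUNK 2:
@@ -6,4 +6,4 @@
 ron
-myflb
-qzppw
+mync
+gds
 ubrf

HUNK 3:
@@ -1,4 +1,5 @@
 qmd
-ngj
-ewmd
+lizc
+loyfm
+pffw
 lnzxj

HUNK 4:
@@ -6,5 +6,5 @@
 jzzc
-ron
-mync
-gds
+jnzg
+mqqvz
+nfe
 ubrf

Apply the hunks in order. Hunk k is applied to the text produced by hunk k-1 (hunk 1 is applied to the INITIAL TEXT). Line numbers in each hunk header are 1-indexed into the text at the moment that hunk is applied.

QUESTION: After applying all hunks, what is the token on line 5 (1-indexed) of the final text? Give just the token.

Hunk 1: at line 5 remove [korg,nwmk,sio] add [ron,myflb,qzppw] -> 10 lines: qmd ngj ewmd lnzxj jzzc ron myflb qzppw ubrf toi
Hunk 2: at line 6 remove [myflb,qzppw] add [mync,gds] -> 10 lines: qmd ngj ewmd lnzxj jzzc ron mync gds ubrf toi
Hunk 3: at line 1 remove [ngj,ewmd] add [lizc,loyfm,pffw] -> 11 lines: qmd lizc loyfm pffw lnzxj jzzc ron mync gds ubrf toi
Hunk 4: at line 6 remove [ron,mync,gds] add [jnzg,mqqvz,nfe] -> 11 lines: qmd lizc loyfm pffw lnzxj jzzc jnzg mqqvz nfe ubrf toi
Final line 5: lnzxj

Answer: lnzxj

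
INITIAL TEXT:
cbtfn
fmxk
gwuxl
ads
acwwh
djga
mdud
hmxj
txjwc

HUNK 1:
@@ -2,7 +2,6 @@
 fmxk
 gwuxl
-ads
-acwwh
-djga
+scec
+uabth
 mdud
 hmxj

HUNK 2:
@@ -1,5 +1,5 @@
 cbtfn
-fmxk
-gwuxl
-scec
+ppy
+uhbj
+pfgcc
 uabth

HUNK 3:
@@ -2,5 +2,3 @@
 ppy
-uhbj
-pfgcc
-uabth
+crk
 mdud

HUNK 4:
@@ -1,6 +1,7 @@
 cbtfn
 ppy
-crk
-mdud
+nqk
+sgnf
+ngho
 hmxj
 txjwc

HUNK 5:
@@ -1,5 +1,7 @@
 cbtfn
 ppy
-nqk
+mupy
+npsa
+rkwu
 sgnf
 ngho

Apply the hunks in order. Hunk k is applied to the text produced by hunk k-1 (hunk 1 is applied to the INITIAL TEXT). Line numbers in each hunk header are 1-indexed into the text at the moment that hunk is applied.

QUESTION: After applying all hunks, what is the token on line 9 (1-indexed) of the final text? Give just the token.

Hunk 1: at line 2 remove [ads,acwwh,djga] add [scec,uabth] -> 8 lines: cbtfn fmxk gwuxl scec uabth mdud hmxj txjwc
Hunk 2: at line 1 remove [fmxk,gwuxl,scec] add [ppy,uhbj,pfgcc] -> 8 lines: cbtfn ppy uhbj pfgcc uabth mdud hmxj txjwc
Hunk 3: at line 2 remove [uhbj,pfgcc,uabth] add [crk] -> 6 lines: cbtfn ppy crk mdud hmxj txjwc
Hunk 4: at line 1 remove [crk,mdud] add [nqk,sgnf,ngho] -> 7 lines: cbtfn ppy nqk sgnf ngho hmxj txjwc
Hunk 5: at line 1 remove [nqk] add [mupy,npsa,rkwu] -> 9 lines: cbtfn ppy mupy npsa rkwu sgnf ngho hmxj txjwc
Final line 9: txjwc

Answer: txjwc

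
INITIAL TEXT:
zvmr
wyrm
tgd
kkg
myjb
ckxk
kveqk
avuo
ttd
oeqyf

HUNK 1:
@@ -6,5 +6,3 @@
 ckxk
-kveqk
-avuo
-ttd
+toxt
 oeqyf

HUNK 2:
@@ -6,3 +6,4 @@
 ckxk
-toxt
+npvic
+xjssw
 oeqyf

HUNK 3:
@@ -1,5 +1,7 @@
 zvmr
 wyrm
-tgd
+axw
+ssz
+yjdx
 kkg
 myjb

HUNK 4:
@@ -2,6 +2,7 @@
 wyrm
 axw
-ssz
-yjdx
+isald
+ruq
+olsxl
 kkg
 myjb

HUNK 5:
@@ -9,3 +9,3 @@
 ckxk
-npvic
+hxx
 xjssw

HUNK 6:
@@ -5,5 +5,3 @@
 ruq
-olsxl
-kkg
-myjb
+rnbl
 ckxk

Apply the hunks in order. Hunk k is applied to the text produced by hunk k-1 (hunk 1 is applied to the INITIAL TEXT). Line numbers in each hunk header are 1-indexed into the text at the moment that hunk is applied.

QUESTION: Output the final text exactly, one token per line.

Hunk 1: at line 6 remove [kveqk,avuo,ttd] add [toxt] -> 8 lines: zvmr wyrm tgd kkg myjb ckxk toxt oeqyf
Hunk 2: at line 6 remove [toxt] add [npvic,xjssw] -> 9 lines: zvmr wyrm tgd kkg myjb ckxk npvic xjssw oeqyf
Hunk 3: at line 1 remove [tgd] add [axw,ssz,yjdx] -> 11 lines: zvmr wyrm axw ssz yjdx kkg myjb ckxk npvic xjssw oeqyf
Hunk 4: at line 2 remove [ssz,yjdx] add [isald,ruq,olsxl] -> 12 lines: zvmr wyrm axw isald ruq olsxl kkg myjb ckxk npvic xjssw oeqyf
Hunk 5: at line 9 remove [npvic] add [hxx] -> 12 lines: zvmr wyrm axw isald ruq olsxl kkg myjb ckxk hxx xjssw oeqyf
Hunk 6: at line 5 remove [olsxl,kkg,myjb] add [rnbl] -> 10 lines: zvmr wyrm axw isald ruq rnbl ckxk hxx xjssw oeqyf

Answer: zvmr
wyrm
axw
isald
ruq
rnbl
ckxk
hxx
xjssw
oeqyf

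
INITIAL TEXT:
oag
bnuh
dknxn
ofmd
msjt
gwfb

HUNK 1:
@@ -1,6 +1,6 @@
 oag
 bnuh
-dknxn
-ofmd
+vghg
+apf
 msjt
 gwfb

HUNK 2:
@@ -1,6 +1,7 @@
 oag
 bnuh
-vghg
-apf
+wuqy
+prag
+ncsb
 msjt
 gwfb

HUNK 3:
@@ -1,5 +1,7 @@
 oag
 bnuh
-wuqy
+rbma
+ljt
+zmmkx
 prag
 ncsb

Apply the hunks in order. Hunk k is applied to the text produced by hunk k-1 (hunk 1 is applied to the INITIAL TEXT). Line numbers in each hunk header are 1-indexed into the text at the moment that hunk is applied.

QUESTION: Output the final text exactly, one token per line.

Hunk 1: at line 1 remove [dknxn,ofmd] add [vghg,apf] -> 6 lines: oag bnuh vghg apf msjt gwfb
Hunk 2: at line 1 remove [vghg,apf] add [wuqy,prag,ncsb] -> 7 lines: oag bnuh wuqy prag ncsb msjt gwfb
Hunk 3: at line 1 remove [wuqy] add [rbma,ljt,zmmkx] -> 9 lines: oag bnuh rbma ljt zmmkx prag ncsb msjt gwfb

Answer: oag
bnuh
rbma
ljt
zmmkx
prag
ncsb
msjt
gwfb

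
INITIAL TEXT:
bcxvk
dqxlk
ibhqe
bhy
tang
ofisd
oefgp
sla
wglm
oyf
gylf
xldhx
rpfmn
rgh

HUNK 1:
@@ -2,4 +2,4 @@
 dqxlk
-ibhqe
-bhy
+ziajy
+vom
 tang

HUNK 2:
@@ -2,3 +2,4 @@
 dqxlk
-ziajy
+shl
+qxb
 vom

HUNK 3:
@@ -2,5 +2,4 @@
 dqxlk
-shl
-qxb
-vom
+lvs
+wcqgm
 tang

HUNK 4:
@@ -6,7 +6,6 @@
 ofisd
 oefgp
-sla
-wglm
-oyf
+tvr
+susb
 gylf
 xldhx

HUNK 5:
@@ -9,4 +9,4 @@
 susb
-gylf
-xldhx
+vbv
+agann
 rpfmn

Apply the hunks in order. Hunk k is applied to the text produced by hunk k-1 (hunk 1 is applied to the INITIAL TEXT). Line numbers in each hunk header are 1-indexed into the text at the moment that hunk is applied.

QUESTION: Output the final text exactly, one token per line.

Answer: bcxvk
dqxlk
lvs
wcqgm
tang
ofisd
oefgp
tvr
susb
vbv
agann
rpfmn
rgh

Derivation:
Hunk 1: at line 2 remove [ibhqe,bhy] add [ziajy,vom] -> 14 lines: bcxvk dqxlk ziajy vom tang ofisd oefgp sla wglm oyf gylf xldhx rpfmn rgh
Hunk 2: at line 2 remove [ziajy] add [shl,qxb] -> 15 lines: bcxvk dqxlk shl qxb vom tang ofisd oefgp sla wglm oyf gylf xldhx rpfmn rgh
Hunk 3: at line 2 remove [shl,qxb,vom] add [lvs,wcqgm] -> 14 lines: bcxvk dqxlk lvs wcqgm tang ofisd oefgp sla wglm oyf gylf xldhx rpfmn rgh
Hunk 4: at line 6 remove [sla,wglm,oyf] add [tvr,susb] -> 13 lines: bcxvk dqxlk lvs wcqgm tang ofisd oefgp tvr susb gylf xldhx rpfmn rgh
Hunk 5: at line 9 remove [gylf,xldhx] add [vbv,agann] -> 13 lines: bcxvk dqxlk lvs wcqgm tang ofisd oefgp tvr susb vbv agann rpfmn rgh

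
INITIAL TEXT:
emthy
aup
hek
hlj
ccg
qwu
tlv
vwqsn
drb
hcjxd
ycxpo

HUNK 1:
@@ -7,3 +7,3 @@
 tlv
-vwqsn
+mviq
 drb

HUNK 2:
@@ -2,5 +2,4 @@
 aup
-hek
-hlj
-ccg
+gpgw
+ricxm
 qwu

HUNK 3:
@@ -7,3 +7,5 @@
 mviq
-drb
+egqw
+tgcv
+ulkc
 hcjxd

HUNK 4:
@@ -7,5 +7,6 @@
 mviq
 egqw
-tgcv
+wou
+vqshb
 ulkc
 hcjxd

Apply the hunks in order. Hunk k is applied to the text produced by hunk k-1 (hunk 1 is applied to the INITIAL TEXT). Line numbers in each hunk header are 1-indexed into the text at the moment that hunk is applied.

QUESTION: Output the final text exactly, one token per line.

Answer: emthy
aup
gpgw
ricxm
qwu
tlv
mviq
egqw
wou
vqshb
ulkc
hcjxd
ycxpo

Derivation:
Hunk 1: at line 7 remove [vwqsn] add [mviq] -> 11 lines: emthy aup hek hlj ccg qwu tlv mviq drb hcjxd ycxpo
Hunk 2: at line 2 remove [hek,hlj,ccg] add [gpgw,ricxm] -> 10 lines: emthy aup gpgw ricxm qwu tlv mviq drb hcjxd ycxpo
Hunk 3: at line 7 remove [drb] add [egqw,tgcv,ulkc] -> 12 lines: emthy aup gpgw ricxm qwu tlv mviq egqw tgcv ulkc hcjxd ycxpo
Hunk 4: at line 7 remove [tgcv] add [wou,vqshb] -> 13 lines: emthy aup gpgw ricxm qwu tlv mviq egqw wou vqshb ulkc hcjxd ycxpo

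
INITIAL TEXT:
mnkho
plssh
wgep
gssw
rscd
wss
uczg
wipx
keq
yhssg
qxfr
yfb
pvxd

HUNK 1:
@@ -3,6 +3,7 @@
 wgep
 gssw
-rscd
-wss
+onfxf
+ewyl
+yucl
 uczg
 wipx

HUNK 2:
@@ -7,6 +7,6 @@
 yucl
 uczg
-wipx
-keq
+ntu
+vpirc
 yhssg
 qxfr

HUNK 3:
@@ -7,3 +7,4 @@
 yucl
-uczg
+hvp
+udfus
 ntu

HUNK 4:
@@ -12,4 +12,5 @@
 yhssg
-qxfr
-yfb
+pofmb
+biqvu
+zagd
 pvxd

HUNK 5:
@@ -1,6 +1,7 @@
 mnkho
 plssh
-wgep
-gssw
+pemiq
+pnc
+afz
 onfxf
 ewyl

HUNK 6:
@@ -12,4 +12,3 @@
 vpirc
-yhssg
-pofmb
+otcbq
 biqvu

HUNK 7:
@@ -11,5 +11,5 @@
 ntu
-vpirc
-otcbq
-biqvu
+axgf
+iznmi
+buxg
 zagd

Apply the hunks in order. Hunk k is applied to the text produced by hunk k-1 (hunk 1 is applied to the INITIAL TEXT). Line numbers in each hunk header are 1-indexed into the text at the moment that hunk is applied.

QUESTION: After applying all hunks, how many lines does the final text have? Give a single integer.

Hunk 1: at line 3 remove [rscd,wss] add [onfxf,ewyl,yucl] -> 14 lines: mnkho plssh wgep gssw onfxf ewyl yucl uczg wipx keq yhssg qxfr yfb pvxd
Hunk 2: at line 7 remove [wipx,keq] add [ntu,vpirc] -> 14 lines: mnkho plssh wgep gssw onfxf ewyl yucl uczg ntu vpirc yhssg qxfr yfb pvxd
Hunk 3: at line 7 remove [uczg] add [hvp,udfus] -> 15 lines: mnkho plssh wgep gssw onfxf ewyl yucl hvp udfus ntu vpirc yhssg qxfr yfb pvxd
Hunk 4: at line 12 remove [qxfr,yfb] add [pofmb,biqvu,zagd] -> 16 lines: mnkho plssh wgep gssw onfxf ewyl yucl hvp udfus ntu vpirc yhssg pofmb biqvu zagd pvxd
Hunk 5: at line 1 remove [wgep,gssw] add [pemiq,pnc,afz] -> 17 lines: mnkho plssh pemiq pnc afz onfxf ewyl yucl hvp udfus ntu vpirc yhssg pofmb biqvu zagd pvxd
Hunk 6: at line 12 remove [yhssg,pofmb] add [otcbq] -> 16 lines: mnkho plssh pemiq pnc afz onfxf ewyl yucl hvp udfus ntu vpirc otcbq biqvu zagd pvxd
Hunk 7: at line 11 remove [vpirc,otcbq,biqvu] add [axgf,iznmi,buxg] -> 16 lines: mnkho plssh pemiq pnc afz onfxf ewyl yucl hvp udfus ntu axgf iznmi buxg zagd pvxd
Final line count: 16

Answer: 16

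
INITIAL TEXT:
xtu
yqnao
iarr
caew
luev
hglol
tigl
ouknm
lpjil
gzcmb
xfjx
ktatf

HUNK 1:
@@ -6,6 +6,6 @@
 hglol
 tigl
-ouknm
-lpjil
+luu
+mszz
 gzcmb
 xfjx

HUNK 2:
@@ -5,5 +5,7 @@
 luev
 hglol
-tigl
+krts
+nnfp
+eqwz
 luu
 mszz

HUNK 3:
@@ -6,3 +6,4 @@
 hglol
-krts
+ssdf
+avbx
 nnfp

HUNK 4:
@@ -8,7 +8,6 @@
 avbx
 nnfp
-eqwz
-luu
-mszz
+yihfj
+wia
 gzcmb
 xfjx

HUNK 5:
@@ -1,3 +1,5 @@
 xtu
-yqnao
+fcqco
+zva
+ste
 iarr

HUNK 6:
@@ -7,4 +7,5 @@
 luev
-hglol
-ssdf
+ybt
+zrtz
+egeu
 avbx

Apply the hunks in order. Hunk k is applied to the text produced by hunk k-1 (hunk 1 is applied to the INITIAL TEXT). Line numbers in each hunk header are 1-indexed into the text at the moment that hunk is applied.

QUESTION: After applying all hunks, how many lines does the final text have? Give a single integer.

Answer: 17

Derivation:
Hunk 1: at line 6 remove [ouknm,lpjil] add [luu,mszz] -> 12 lines: xtu yqnao iarr caew luev hglol tigl luu mszz gzcmb xfjx ktatf
Hunk 2: at line 5 remove [tigl] add [krts,nnfp,eqwz] -> 14 lines: xtu yqnao iarr caew luev hglol krts nnfp eqwz luu mszz gzcmb xfjx ktatf
Hunk 3: at line 6 remove [krts] add [ssdf,avbx] -> 15 lines: xtu yqnao iarr caew luev hglol ssdf avbx nnfp eqwz luu mszz gzcmb xfjx ktatf
Hunk 4: at line 8 remove [eqwz,luu,mszz] add [yihfj,wia] -> 14 lines: xtu yqnao iarr caew luev hglol ssdf avbx nnfp yihfj wia gzcmb xfjx ktatf
Hunk 5: at line 1 remove [yqnao] add [fcqco,zva,ste] -> 16 lines: xtu fcqco zva ste iarr caew luev hglol ssdf avbx nnfp yihfj wia gzcmb xfjx ktatf
Hunk 6: at line 7 remove [hglol,ssdf] add [ybt,zrtz,egeu] -> 17 lines: xtu fcqco zva ste iarr caew luev ybt zrtz egeu avbx nnfp yihfj wia gzcmb xfjx ktatf
Final line count: 17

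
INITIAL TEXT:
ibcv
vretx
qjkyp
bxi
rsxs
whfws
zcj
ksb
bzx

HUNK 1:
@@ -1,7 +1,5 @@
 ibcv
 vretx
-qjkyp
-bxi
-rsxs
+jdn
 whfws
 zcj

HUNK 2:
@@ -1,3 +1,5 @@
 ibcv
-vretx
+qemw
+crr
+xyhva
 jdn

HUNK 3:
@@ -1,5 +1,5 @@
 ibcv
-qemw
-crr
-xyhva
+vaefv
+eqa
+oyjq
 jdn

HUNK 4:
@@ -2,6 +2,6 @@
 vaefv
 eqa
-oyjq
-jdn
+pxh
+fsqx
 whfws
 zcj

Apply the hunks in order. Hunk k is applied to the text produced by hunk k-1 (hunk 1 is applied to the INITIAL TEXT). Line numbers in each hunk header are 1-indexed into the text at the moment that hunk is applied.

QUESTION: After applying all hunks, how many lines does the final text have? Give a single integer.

Answer: 9

Derivation:
Hunk 1: at line 1 remove [qjkyp,bxi,rsxs] add [jdn] -> 7 lines: ibcv vretx jdn whfws zcj ksb bzx
Hunk 2: at line 1 remove [vretx] add [qemw,crr,xyhva] -> 9 lines: ibcv qemw crr xyhva jdn whfws zcj ksb bzx
Hunk 3: at line 1 remove [qemw,crr,xyhva] add [vaefv,eqa,oyjq] -> 9 lines: ibcv vaefv eqa oyjq jdn whfws zcj ksb bzx
Hunk 4: at line 2 remove [oyjq,jdn] add [pxh,fsqx] -> 9 lines: ibcv vaefv eqa pxh fsqx whfws zcj ksb bzx
Final line count: 9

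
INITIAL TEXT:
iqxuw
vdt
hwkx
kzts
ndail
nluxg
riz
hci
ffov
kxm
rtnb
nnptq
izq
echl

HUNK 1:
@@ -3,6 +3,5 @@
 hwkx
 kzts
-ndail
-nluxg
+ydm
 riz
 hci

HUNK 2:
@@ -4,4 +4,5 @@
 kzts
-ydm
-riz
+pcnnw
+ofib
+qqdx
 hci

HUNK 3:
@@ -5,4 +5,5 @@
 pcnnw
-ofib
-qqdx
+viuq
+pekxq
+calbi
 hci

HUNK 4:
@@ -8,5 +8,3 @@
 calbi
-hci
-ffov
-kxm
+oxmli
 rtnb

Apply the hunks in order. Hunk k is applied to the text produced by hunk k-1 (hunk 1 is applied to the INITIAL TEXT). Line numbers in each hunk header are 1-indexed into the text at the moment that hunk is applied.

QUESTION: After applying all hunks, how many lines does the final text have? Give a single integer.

Answer: 13

Derivation:
Hunk 1: at line 3 remove [ndail,nluxg] add [ydm] -> 13 lines: iqxuw vdt hwkx kzts ydm riz hci ffov kxm rtnb nnptq izq echl
Hunk 2: at line 4 remove [ydm,riz] add [pcnnw,ofib,qqdx] -> 14 lines: iqxuw vdt hwkx kzts pcnnw ofib qqdx hci ffov kxm rtnb nnptq izq echl
Hunk 3: at line 5 remove [ofib,qqdx] add [viuq,pekxq,calbi] -> 15 lines: iqxuw vdt hwkx kzts pcnnw viuq pekxq calbi hci ffov kxm rtnb nnptq izq echl
Hunk 4: at line 8 remove [hci,ffov,kxm] add [oxmli] -> 13 lines: iqxuw vdt hwkx kzts pcnnw viuq pekxq calbi oxmli rtnb nnptq izq echl
Final line count: 13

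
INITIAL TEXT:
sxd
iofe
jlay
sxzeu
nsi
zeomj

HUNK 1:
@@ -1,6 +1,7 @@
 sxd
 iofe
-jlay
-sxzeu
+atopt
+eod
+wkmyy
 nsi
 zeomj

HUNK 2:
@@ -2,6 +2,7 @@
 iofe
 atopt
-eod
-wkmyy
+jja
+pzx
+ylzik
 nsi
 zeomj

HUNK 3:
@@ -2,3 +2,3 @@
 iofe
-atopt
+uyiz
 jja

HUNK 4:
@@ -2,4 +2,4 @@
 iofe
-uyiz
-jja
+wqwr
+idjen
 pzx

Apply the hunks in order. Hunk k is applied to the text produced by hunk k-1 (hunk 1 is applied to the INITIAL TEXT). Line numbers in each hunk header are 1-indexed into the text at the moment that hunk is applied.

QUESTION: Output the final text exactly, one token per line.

Hunk 1: at line 1 remove [jlay,sxzeu] add [atopt,eod,wkmyy] -> 7 lines: sxd iofe atopt eod wkmyy nsi zeomj
Hunk 2: at line 2 remove [eod,wkmyy] add [jja,pzx,ylzik] -> 8 lines: sxd iofe atopt jja pzx ylzik nsi zeomj
Hunk 3: at line 2 remove [atopt] add [uyiz] -> 8 lines: sxd iofe uyiz jja pzx ylzik nsi zeomj
Hunk 4: at line 2 remove [uyiz,jja] add [wqwr,idjen] -> 8 lines: sxd iofe wqwr idjen pzx ylzik nsi zeomj

Answer: sxd
iofe
wqwr
idjen
pzx
ylzik
nsi
zeomj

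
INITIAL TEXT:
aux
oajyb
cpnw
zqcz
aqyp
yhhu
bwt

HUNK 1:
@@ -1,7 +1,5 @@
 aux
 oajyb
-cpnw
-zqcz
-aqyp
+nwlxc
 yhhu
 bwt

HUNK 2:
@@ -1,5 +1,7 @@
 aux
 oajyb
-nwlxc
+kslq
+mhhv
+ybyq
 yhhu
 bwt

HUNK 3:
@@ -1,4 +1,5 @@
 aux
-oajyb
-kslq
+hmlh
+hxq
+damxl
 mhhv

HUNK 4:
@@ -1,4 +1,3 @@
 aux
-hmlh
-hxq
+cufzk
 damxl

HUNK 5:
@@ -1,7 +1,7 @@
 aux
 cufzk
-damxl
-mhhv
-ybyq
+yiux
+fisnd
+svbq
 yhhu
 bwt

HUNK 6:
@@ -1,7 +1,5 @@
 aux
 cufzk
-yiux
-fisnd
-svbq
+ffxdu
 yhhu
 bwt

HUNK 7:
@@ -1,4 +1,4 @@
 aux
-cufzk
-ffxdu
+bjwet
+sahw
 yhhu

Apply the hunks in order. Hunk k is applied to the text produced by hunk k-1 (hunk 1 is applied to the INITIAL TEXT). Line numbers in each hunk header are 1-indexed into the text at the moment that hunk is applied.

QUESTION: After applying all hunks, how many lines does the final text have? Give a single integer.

Hunk 1: at line 1 remove [cpnw,zqcz,aqyp] add [nwlxc] -> 5 lines: aux oajyb nwlxc yhhu bwt
Hunk 2: at line 1 remove [nwlxc] add [kslq,mhhv,ybyq] -> 7 lines: aux oajyb kslq mhhv ybyq yhhu bwt
Hunk 3: at line 1 remove [oajyb,kslq] add [hmlh,hxq,damxl] -> 8 lines: aux hmlh hxq damxl mhhv ybyq yhhu bwt
Hunk 4: at line 1 remove [hmlh,hxq] add [cufzk] -> 7 lines: aux cufzk damxl mhhv ybyq yhhu bwt
Hunk 5: at line 1 remove [damxl,mhhv,ybyq] add [yiux,fisnd,svbq] -> 7 lines: aux cufzk yiux fisnd svbq yhhu bwt
Hunk 6: at line 1 remove [yiux,fisnd,svbq] add [ffxdu] -> 5 lines: aux cufzk ffxdu yhhu bwt
Hunk 7: at line 1 remove [cufzk,ffxdu] add [bjwet,sahw] -> 5 lines: aux bjwet sahw yhhu bwt
Final line count: 5

Answer: 5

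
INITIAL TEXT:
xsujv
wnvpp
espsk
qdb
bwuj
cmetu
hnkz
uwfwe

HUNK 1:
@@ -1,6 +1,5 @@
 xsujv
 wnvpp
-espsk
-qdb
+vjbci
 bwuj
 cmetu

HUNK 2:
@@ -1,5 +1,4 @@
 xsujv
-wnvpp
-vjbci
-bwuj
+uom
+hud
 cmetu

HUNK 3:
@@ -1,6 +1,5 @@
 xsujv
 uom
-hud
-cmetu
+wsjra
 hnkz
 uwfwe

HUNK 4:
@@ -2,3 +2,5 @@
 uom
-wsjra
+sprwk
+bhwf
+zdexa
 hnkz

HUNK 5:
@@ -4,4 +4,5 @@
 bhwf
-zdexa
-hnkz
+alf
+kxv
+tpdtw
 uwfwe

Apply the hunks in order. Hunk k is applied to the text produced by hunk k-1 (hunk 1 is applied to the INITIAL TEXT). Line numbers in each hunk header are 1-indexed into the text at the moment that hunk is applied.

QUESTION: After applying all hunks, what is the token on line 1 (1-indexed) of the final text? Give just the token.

Hunk 1: at line 1 remove [espsk,qdb] add [vjbci] -> 7 lines: xsujv wnvpp vjbci bwuj cmetu hnkz uwfwe
Hunk 2: at line 1 remove [wnvpp,vjbci,bwuj] add [uom,hud] -> 6 lines: xsujv uom hud cmetu hnkz uwfwe
Hunk 3: at line 1 remove [hud,cmetu] add [wsjra] -> 5 lines: xsujv uom wsjra hnkz uwfwe
Hunk 4: at line 2 remove [wsjra] add [sprwk,bhwf,zdexa] -> 7 lines: xsujv uom sprwk bhwf zdexa hnkz uwfwe
Hunk 5: at line 4 remove [zdexa,hnkz] add [alf,kxv,tpdtw] -> 8 lines: xsujv uom sprwk bhwf alf kxv tpdtw uwfwe
Final line 1: xsujv

Answer: xsujv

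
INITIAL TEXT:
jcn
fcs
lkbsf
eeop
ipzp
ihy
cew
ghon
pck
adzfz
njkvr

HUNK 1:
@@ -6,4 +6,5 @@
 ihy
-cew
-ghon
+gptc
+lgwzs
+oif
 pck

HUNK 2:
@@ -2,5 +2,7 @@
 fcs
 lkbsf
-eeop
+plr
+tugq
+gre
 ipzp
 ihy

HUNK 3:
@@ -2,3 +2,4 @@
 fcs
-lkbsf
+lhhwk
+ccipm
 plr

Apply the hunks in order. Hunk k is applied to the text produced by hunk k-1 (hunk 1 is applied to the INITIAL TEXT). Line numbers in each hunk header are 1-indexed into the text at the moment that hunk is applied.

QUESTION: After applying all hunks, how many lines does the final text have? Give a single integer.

Hunk 1: at line 6 remove [cew,ghon] add [gptc,lgwzs,oif] -> 12 lines: jcn fcs lkbsf eeop ipzp ihy gptc lgwzs oif pck adzfz njkvr
Hunk 2: at line 2 remove [eeop] add [plr,tugq,gre] -> 14 lines: jcn fcs lkbsf plr tugq gre ipzp ihy gptc lgwzs oif pck adzfz njkvr
Hunk 3: at line 2 remove [lkbsf] add [lhhwk,ccipm] -> 15 lines: jcn fcs lhhwk ccipm plr tugq gre ipzp ihy gptc lgwzs oif pck adzfz njkvr
Final line count: 15

Answer: 15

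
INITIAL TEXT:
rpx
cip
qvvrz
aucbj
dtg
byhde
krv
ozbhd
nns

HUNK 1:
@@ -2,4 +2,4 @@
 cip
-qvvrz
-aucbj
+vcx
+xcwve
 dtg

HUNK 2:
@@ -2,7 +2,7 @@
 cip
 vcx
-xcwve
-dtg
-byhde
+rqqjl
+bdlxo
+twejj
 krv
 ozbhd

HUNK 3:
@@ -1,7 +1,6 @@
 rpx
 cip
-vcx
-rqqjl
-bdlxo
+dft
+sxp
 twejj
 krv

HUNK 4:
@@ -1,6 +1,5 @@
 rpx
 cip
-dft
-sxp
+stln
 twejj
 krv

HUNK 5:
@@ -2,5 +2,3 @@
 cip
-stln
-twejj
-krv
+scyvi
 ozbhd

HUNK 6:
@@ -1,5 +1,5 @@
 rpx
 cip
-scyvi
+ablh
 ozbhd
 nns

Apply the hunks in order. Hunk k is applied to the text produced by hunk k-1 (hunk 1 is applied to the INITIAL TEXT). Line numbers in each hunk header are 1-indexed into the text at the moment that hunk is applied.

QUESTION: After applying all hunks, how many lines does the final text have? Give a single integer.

Hunk 1: at line 2 remove [qvvrz,aucbj] add [vcx,xcwve] -> 9 lines: rpx cip vcx xcwve dtg byhde krv ozbhd nns
Hunk 2: at line 2 remove [xcwve,dtg,byhde] add [rqqjl,bdlxo,twejj] -> 9 lines: rpx cip vcx rqqjl bdlxo twejj krv ozbhd nns
Hunk 3: at line 1 remove [vcx,rqqjl,bdlxo] add [dft,sxp] -> 8 lines: rpx cip dft sxp twejj krv ozbhd nns
Hunk 4: at line 1 remove [dft,sxp] add [stln] -> 7 lines: rpx cip stln twejj krv ozbhd nns
Hunk 5: at line 2 remove [stln,twejj,krv] add [scyvi] -> 5 lines: rpx cip scyvi ozbhd nns
Hunk 6: at line 1 remove [scyvi] add [ablh] -> 5 lines: rpx cip ablh ozbhd nns
Final line count: 5

Answer: 5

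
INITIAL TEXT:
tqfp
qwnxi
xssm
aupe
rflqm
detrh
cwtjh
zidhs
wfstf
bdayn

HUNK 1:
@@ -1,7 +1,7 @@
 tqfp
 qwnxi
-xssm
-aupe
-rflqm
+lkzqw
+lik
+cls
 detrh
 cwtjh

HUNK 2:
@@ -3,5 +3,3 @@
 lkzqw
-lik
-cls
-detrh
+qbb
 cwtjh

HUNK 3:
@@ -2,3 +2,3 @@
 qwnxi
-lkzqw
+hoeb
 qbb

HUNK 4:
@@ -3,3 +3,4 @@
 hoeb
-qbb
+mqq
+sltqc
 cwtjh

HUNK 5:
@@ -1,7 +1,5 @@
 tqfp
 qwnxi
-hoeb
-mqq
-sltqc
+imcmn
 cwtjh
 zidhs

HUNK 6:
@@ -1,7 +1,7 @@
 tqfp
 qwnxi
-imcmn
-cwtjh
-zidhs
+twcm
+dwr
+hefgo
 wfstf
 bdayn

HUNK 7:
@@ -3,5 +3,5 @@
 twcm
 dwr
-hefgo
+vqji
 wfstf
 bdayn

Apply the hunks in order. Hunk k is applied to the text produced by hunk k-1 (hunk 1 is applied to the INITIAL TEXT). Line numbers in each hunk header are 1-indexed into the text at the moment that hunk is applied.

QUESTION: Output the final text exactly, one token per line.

Answer: tqfp
qwnxi
twcm
dwr
vqji
wfstf
bdayn

Derivation:
Hunk 1: at line 1 remove [xssm,aupe,rflqm] add [lkzqw,lik,cls] -> 10 lines: tqfp qwnxi lkzqw lik cls detrh cwtjh zidhs wfstf bdayn
Hunk 2: at line 3 remove [lik,cls,detrh] add [qbb] -> 8 lines: tqfp qwnxi lkzqw qbb cwtjh zidhs wfstf bdayn
Hunk 3: at line 2 remove [lkzqw] add [hoeb] -> 8 lines: tqfp qwnxi hoeb qbb cwtjh zidhs wfstf bdayn
Hunk 4: at line 3 remove [qbb] add [mqq,sltqc] -> 9 lines: tqfp qwnxi hoeb mqq sltqc cwtjh zidhs wfstf bdayn
Hunk 5: at line 1 remove [hoeb,mqq,sltqc] add [imcmn] -> 7 lines: tqfp qwnxi imcmn cwtjh zidhs wfstf bdayn
Hunk 6: at line 1 remove [imcmn,cwtjh,zidhs] add [twcm,dwr,hefgo] -> 7 lines: tqfp qwnxi twcm dwr hefgo wfstf bdayn
Hunk 7: at line 3 remove [hefgo] add [vqji] -> 7 lines: tqfp qwnxi twcm dwr vqji wfstf bdayn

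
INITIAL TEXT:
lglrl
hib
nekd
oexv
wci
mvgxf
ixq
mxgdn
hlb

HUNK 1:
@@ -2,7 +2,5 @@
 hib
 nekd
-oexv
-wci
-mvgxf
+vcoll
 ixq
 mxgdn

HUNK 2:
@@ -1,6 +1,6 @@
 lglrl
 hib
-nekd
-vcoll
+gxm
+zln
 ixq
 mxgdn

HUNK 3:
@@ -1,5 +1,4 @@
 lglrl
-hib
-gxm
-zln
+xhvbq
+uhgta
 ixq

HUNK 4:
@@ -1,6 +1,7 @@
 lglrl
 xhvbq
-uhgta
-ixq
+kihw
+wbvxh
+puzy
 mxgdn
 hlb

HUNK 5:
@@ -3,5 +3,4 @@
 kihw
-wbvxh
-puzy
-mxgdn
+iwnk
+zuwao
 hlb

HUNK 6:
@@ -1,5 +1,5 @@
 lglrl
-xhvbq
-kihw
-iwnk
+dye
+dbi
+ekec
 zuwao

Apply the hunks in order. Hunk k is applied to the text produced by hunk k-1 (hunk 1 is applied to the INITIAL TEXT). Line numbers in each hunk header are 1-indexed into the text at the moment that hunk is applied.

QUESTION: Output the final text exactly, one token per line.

Hunk 1: at line 2 remove [oexv,wci,mvgxf] add [vcoll] -> 7 lines: lglrl hib nekd vcoll ixq mxgdn hlb
Hunk 2: at line 1 remove [nekd,vcoll] add [gxm,zln] -> 7 lines: lglrl hib gxm zln ixq mxgdn hlb
Hunk 3: at line 1 remove [hib,gxm,zln] add [xhvbq,uhgta] -> 6 lines: lglrl xhvbq uhgta ixq mxgdn hlb
Hunk 4: at line 1 remove [uhgta,ixq] add [kihw,wbvxh,puzy] -> 7 lines: lglrl xhvbq kihw wbvxh puzy mxgdn hlb
Hunk 5: at line 3 remove [wbvxh,puzy,mxgdn] add [iwnk,zuwao] -> 6 lines: lglrl xhvbq kihw iwnk zuwao hlb
Hunk 6: at line 1 remove [xhvbq,kihw,iwnk] add [dye,dbi,ekec] -> 6 lines: lglrl dye dbi ekec zuwao hlb

Answer: lglrl
dye
dbi
ekec
zuwao
hlb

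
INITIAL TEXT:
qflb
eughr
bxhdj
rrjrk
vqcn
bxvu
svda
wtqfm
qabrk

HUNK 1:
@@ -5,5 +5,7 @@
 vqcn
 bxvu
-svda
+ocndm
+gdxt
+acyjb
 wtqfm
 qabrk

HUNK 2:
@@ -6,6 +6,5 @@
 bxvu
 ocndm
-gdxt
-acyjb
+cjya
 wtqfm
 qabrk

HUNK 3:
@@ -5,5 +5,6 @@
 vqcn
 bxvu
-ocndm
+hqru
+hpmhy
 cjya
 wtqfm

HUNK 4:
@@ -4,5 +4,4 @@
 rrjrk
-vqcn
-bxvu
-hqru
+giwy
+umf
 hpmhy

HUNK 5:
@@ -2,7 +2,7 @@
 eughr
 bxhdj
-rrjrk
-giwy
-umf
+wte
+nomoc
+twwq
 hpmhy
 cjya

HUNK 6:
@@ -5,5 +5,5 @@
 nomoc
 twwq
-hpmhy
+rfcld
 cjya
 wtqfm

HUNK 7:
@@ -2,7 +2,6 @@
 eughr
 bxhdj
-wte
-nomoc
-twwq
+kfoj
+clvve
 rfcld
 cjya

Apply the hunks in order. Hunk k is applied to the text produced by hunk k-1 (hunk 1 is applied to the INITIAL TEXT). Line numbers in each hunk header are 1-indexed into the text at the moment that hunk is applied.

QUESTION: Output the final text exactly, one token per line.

Answer: qflb
eughr
bxhdj
kfoj
clvve
rfcld
cjya
wtqfm
qabrk

Derivation:
Hunk 1: at line 5 remove [svda] add [ocndm,gdxt,acyjb] -> 11 lines: qflb eughr bxhdj rrjrk vqcn bxvu ocndm gdxt acyjb wtqfm qabrk
Hunk 2: at line 6 remove [gdxt,acyjb] add [cjya] -> 10 lines: qflb eughr bxhdj rrjrk vqcn bxvu ocndm cjya wtqfm qabrk
Hunk 3: at line 5 remove [ocndm] add [hqru,hpmhy] -> 11 lines: qflb eughr bxhdj rrjrk vqcn bxvu hqru hpmhy cjya wtqfm qabrk
Hunk 4: at line 4 remove [vqcn,bxvu,hqru] add [giwy,umf] -> 10 lines: qflb eughr bxhdj rrjrk giwy umf hpmhy cjya wtqfm qabrk
Hunk 5: at line 2 remove [rrjrk,giwy,umf] add [wte,nomoc,twwq] -> 10 lines: qflb eughr bxhdj wte nomoc twwq hpmhy cjya wtqfm qabrk
Hunk 6: at line 5 remove [hpmhy] add [rfcld] -> 10 lines: qflb eughr bxhdj wte nomoc twwq rfcld cjya wtqfm qabrk
Hunk 7: at line 2 remove [wte,nomoc,twwq] add [kfoj,clvve] -> 9 lines: qflb eughr bxhdj kfoj clvve rfcld cjya wtqfm qabrk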